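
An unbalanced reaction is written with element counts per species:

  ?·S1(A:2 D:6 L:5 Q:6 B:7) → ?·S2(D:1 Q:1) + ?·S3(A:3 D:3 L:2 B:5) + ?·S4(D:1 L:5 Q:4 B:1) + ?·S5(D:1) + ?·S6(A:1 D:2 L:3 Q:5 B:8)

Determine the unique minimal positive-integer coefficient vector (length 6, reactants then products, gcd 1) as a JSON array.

Coefficients: [2, 3, 1, 1, 3, 1]

A: 2·2 = 4 | 3·0+1·3+1·0+3·0+1·1 = 4
D: 2·6 = 12 | 3·1+1·3+1·1+3·1+1·2 = 12
L: 2·5 = 10 | 3·0+1·2+1·5+3·0+1·3 = 10
Q: 2·6 = 12 | 3·1+1·0+1·4+3·0+1·5 = 12
B: 2·7 = 14 | 3·0+1·5+1·1+3·0+1·8 = 14
gcd(2,3,1,1,3,1) = 1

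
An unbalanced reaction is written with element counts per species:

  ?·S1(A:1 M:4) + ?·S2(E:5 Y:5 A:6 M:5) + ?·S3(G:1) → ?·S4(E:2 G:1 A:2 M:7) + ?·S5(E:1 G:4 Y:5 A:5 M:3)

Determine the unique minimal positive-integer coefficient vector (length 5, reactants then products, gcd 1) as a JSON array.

Coefficients: [3, 1, 6, 2, 1]

E: 3·0+1·5+6·0 = 5 | 2·2+1·1 = 5
G: 3·0+1·0+6·1 = 6 | 2·1+1·4 = 6
Y: 3·0+1·5+6·0 = 5 | 2·0+1·5 = 5
A: 3·1+1·6+6·0 = 9 | 2·2+1·5 = 9
M: 3·4+1·5+6·0 = 17 | 2·7+1·3 = 17
gcd(3,1,6,2,1) = 1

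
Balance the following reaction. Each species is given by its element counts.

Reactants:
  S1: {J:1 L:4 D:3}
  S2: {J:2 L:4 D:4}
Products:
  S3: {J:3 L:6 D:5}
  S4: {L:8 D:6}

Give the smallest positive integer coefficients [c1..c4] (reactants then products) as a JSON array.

J: 4·1+1·2 = 6 | 2·3+1·0 = 6
L: 4·4+1·4 = 20 | 2·6+1·8 = 20
D: 4·3+1·4 = 16 | 2·5+1·6 = 16
gcd(4,1,2,1) = 1

Coefficients: [4, 1, 2, 1]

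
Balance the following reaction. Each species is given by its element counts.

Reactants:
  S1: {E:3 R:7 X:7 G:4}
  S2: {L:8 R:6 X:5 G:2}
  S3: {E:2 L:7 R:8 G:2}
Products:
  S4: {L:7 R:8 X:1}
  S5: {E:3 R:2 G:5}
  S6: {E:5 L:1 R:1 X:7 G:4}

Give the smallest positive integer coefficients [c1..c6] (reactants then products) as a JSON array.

E: 1·3+1·0+4·2 = 11 | 5·0+2·3+1·5 = 11
L: 1·0+1·8+4·7 = 36 | 5·7+2·0+1·1 = 36
R: 1·7+1·6+4·8 = 45 | 5·8+2·2+1·1 = 45
X: 1·7+1·5+4·0 = 12 | 5·1+2·0+1·7 = 12
G: 1·4+1·2+4·2 = 14 | 5·0+2·5+1·4 = 14
gcd(1,1,4,5,2,1) = 1

Coefficients: [1, 1, 4, 5, 2, 1]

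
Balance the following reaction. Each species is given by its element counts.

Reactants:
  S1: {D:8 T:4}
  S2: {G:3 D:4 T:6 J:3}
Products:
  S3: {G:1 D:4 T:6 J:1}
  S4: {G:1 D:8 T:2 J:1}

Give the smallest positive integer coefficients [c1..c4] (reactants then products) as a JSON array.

G: 5·0+3·3 = 9 | 5·1+4·1 = 9
D: 5·8+3·4 = 52 | 5·4+4·8 = 52
T: 5·4+3·6 = 38 | 5·6+4·2 = 38
J: 5·0+3·3 = 9 | 5·1+4·1 = 9
gcd(5,3,5,4) = 1

Coefficients: [5, 3, 5, 4]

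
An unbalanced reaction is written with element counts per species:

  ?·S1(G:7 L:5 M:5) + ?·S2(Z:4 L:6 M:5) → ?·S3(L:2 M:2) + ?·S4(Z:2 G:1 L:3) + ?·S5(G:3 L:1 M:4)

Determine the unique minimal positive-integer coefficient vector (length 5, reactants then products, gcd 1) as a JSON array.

Z: 3·0+3·4 = 12 | 5·0+6·2+5·0 = 12
G: 3·7+3·0 = 21 | 5·0+6·1+5·3 = 21
L: 3·5+3·6 = 33 | 5·2+6·3+5·1 = 33
M: 3·5+3·5 = 30 | 5·2+6·0+5·4 = 30
gcd(3,3,5,6,5) = 1

Coefficients: [3, 3, 5, 6, 5]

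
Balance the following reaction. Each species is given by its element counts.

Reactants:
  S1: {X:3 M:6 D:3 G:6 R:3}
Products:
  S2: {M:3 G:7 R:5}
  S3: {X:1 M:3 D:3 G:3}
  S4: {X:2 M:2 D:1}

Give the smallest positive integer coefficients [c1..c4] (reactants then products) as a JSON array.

X: 5·3 = 15 | 3·0+3·1+6·2 = 15
M: 5·6 = 30 | 3·3+3·3+6·2 = 30
D: 5·3 = 15 | 3·0+3·3+6·1 = 15
G: 5·6 = 30 | 3·7+3·3+6·0 = 30
R: 5·3 = 15 | 3·5+3·0+6·0 = 15
gcd(5,3,3,6) = 1

Coefficients: [5, 3, 3, 6]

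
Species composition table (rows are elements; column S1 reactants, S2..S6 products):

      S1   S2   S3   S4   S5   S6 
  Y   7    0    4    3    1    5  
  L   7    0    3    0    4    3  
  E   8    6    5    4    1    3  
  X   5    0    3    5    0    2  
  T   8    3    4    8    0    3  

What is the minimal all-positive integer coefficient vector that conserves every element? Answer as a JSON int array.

Coefficients: [6, 1, 3, 3, 6, 3]

Y: 6·7 = 42 | 1·0+3·4+3·3+6·1+3·5 = 42
L: 6·7 = 42 | 1·0+3·3+3·0+6·4+3·3 = 42
E: 6·8 = 48 | 1·6+3·5+3·4+6·1+3·3 = 48
X: 6·5 = 30 | 1·0+3·3+3·5+6·0+3·2 = 30
T: 6·8 = 48 | 1·3+3·4+3·8+6·0+3·3 = 48
gcd(6,1,3,3,6,3) = 1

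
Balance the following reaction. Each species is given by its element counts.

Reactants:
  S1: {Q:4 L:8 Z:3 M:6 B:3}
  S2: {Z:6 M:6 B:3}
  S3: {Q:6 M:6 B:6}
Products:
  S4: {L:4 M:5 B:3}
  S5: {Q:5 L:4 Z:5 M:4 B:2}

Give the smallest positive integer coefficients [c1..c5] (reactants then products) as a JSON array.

Q: 6·4+2·0+1·6 = 30 | 6·0+6·5 = 30
L: 6·8+2·0+1·0 = 48 | 6·4+6·4 = 48
Z: 6·3+2·6+1·0 = 30 | 6·0+6·5 = 30
M: 6·6+2·6+1·6 = 54 | 6·5+6·4 = 54
B: 6·3+2·3+1·6 = 30 | 6·3+6·2 = 30
gcd(6,2,1,6,6) = 1

Coefficients: [6, 2, 1, 6, 6]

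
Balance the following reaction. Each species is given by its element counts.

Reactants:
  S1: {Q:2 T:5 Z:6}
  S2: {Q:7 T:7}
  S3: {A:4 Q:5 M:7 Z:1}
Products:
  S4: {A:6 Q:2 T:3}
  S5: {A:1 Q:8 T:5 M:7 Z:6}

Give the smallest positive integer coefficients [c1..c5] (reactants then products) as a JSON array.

A: 5·0+2·0+6·4 = 24 | 3·6+6·1 = 24
Q: 5·2+2·7+6·5 = 54 | 3·2+6·8 = 54
T: 5·5+2·7+6·0 = 39 | 3·3+6·5 = 39
M: 5·0+2·0+6·7 = 42 | 3·0+6·7 = 42
Z: 5·6+2·0+6·1 = 36 | 3·0+6·6 = 36
gcd(5,2,6,3,6) = 1

Coefficients: [5, 2, 6, 3, 6]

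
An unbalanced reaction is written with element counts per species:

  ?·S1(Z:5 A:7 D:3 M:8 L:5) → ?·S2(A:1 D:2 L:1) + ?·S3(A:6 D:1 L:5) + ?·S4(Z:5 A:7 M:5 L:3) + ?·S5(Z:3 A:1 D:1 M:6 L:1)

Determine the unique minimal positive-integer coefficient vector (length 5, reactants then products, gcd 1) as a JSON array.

Z: 5·5 = 25 | 4·0+2·0+2·5+5·3 = 25
A: 5·7 = 35 | 4·1+2·6+2·7+5·1 = 35
D: 5·3 = 15 | 4·2+2·1+2·0+5·1 = 15
M: 5·8 = 40 | 4·0+2·0+2·5+5·6 = 40
L: 5·5 = 25 | 4·1+2·5+2·3+5·1 = 25
gcd(5,4,2,2,5) = 1

Coefficients: [5, 4, 2, 2, 5]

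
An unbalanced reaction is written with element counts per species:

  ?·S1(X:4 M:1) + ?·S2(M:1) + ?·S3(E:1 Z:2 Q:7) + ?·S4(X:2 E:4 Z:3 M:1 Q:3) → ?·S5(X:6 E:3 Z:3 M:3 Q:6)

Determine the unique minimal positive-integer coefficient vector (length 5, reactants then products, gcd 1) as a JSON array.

Coefficients: [6, 6, 3, 3, 5]

X: 6·4+6·0+3·0+3·2 = 30 | 5·6 = 30
E: 6·0+6·0+3·1+3·4 = 15 | 5·3 = 15
Z: 6·0+6·0+3·2+3·3 = 15 | 5·3 = 15
M: 6·1+6·1+3·0+3·1 = 15 | 5·3 = 15
Q: 6·0+6·0+3·7+3·3 = 30 | 5·6 = 30
gcd(6,6,3,3,5) = 1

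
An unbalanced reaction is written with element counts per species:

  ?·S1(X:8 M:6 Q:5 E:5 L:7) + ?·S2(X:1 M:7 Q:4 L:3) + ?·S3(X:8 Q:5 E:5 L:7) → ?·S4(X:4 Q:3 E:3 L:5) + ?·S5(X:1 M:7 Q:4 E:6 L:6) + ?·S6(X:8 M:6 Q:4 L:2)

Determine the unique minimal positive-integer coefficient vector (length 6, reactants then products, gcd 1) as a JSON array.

X: 3·8+2·1+3·8 = 50 | 6·4+2·1+3·8 = 50
M: 3·6+2·7+3·0 = 32 | 6·0+2·7+3·6 = 32
Q: 3·5+2·4+3·5 = 38 | 6·3+2·4+3·4 = 38
E: 3·5+2·0+3·5 = 30 | 6·3+2·6+3·0 = 30
L: 3·7+2·3+3·7 = 48 | 6·5+2·6+3·2 = 48
gcd(3,2,3,6,2,3) = 1

Coefficients: [3, 2, 3, 6, 2, 3]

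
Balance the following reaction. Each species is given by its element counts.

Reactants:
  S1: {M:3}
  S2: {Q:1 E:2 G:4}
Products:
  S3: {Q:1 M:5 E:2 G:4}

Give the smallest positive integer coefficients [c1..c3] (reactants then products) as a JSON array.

Q: 5·0+3·1 = 3 | 3·1 = 3
M: 5·3+3·0 = 15 | 3·5 = 15
E: 5·0+3·2 = 6 | 3·2 = 6
G: 5·0+3·4 = 12 | 3·4 = 12
gcd(5,3,3) = 1

Coefficients: [5, 3, 3]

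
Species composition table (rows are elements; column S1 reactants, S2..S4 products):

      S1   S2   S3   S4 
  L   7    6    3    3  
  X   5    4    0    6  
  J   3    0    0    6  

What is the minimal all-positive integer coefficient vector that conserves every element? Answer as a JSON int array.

Coefficients: [6, 3, 5, 3]

L: 6·7 = 42 | 3·6+5·3+3·3 = 42
X: 6·5 = 30 | 3·4+5·0+3·6 = 30
J: 6·3 = 18 | 3·0+5·0+3·6 = 18
gcd(6,3,5,3) = 1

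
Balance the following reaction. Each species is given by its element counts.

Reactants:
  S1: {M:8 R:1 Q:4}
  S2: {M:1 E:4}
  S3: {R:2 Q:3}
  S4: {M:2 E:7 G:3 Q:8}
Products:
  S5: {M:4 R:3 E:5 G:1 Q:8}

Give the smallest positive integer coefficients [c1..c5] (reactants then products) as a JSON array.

M: 1·8+2·1+4·0+1·2 = 12 | 3·4 = 12
R: 1·1+2·0+4·2+1·0 = 9 | 3·3 = 9
E: 1·0+2·4+4·0+1·7 = 15 | 3·5 = 15
G: 1·0+2·0+4·0+1·3 = 3 | 3·1 = 3
Q: 1·4+2·0+4·3+1·8 = 24 | 3·8 = 24
gcd(1,2,4,1,3) = 1

Coefficients: [1, 2, 4, 1, 3]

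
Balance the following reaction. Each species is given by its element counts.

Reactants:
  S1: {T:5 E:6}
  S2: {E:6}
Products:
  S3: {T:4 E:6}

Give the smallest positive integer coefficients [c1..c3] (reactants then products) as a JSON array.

Coefficients: [4, 1, 5]

T: 4·5+1·0 = 20 | 5·4 = 20
E: 4·6+1·6 = 30 | 5·6 = 30
gcd(4,1,5) = 1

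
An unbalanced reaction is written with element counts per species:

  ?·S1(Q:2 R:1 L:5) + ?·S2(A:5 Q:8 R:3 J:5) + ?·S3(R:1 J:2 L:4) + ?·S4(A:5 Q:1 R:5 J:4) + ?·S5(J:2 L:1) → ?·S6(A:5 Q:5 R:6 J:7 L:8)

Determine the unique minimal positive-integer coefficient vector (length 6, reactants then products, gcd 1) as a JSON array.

A: 5·0+2·5+5·0+4·5+3·0 = 30 | 6·5 = 30
Q: 5·2+2·8+5·0+4·1+3·0 = 30 | 6·5 = 30
R: 5·1+2·3+5·1+4·5+3·0 = 36 | 6·6 = 36
J: 5·0+2·5+5·2+4·4+3·2 = 42 | 6·7 = 42
L: 5·5+2·0+5·4+4·0+3·1 = 48 | 6·8 = 48
gcd(5,2,5,4,3,6) = 1

Coefficients: [5, 2, 5, 4, 3, 6]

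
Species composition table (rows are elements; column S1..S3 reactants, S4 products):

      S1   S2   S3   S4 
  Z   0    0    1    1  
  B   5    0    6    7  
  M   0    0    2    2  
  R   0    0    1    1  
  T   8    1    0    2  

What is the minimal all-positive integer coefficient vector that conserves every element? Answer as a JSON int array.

Coefficients: [1, 2, 5, 5]

Z: 1·0+2·0+5·1 = 5 | 5·1 = 5
B: 1·5+2·0+5·6 = 35 | 5·7 = 35
M: 1·0+2·0+5·2 = 10 | 5·2 = 10
R: 1·0+2·0+5·1 = 5 | 5·1 = 5
T: 1·8+2·1+5·0 = 10 | 5·2 = 10
gcd(1,2,5,5) = 1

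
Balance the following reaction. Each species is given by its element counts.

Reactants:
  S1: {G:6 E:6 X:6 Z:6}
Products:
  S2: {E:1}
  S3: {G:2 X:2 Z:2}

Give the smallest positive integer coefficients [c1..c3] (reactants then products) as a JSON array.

G: 1·6 = 6 | 6·0+3·2 = 6
E: 1·6 = 6 | 6·1+3·0 = 6
X: 1·6 = 6 | 6·0+3·2 = 6
Z: 1·6 = 6 | 6·0+3·2 = 6
gcd(1,6,3) = 1

Coefficients: [1, 6, 3]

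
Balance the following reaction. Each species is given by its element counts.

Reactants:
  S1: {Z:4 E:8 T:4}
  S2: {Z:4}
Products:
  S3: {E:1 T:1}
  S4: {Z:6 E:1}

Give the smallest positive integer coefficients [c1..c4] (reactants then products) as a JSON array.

Z: 1·4+5·4 = 24 | 4·0+4·6 = 24
E: 1·8+5·0 = 8 | 4·1+4·1 = 8
T: 1·4+5·0 = 4 | 4·1+4·0 = 4
gcd(1,5,4,4) = 1

Coefficients: [1, 5, 4, 4]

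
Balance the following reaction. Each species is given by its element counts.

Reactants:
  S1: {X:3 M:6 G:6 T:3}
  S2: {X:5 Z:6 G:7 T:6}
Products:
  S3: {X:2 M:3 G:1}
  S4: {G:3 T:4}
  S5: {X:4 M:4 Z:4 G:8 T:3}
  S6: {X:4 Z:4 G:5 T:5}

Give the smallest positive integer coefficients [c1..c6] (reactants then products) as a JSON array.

X: 4·3+4·5 = 32 | 4·2+3·0+3·4+3·4 = 32
M: 4·6+4·0 = 24 | 4·3+3·0+3·4+3·0 = 24
Z: 4·0+4·6 = 24 | 4·0+3·0+3·4+3·4 = 24
G: 4·6+4·7 = 52 | 4·1+3·3+3·8+3·5 = 52
T: 4·3+4·6 = 36 | 4·0+3·4+3·3+3·5 = 36
gcd(4,4,4,3,3,3) = 1

Coefficients: [4, 4, 4, 3, 3, 3]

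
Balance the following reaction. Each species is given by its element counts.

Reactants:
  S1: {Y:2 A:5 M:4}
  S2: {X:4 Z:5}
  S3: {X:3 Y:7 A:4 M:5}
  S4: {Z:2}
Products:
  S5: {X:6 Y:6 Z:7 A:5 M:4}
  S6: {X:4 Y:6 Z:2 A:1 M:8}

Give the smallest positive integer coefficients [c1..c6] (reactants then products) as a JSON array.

X: 1·0+4·4+4·3+5·0 = 28 | 4·6+1·4 = 28
Y: 1·2+4·0+4·7+5·0 = 30 | 4·6+1·6 = 30
Z: 1·0+4·5+4·0+5·2 = 30 | 4·7+1·2 = 30
A: 1·5+4·0+4·4+5·0 = 21 | 4·5+1·1 = 21
M: 1·4+4·0+4·5+5·0 = 24 | 4·4+1·8 = 24
gcd(1,4,4,5,4,1) = 1

Coefficients: [1, 4, 4, 5, 4, 1]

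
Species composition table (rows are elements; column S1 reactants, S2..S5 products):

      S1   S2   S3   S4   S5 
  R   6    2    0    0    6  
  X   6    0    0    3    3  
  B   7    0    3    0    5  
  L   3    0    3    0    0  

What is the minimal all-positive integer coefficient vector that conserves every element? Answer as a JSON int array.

Coefficients: [5, 3, 5, 6, 4]

R: 5·6 = 30 | 3·2+5·0+6·0+4·6 = 30
X: 5·6 = 30 | 3·0+5·0+6·3+4·3 = 30
B: 5·7 = 35 | 3·0+5·3+6·0+4·5 = 35
L: 5·3 = 15 | 3·0+5·3+6·0+4·0 = 15
gcd(5,3,5,6,4) = 1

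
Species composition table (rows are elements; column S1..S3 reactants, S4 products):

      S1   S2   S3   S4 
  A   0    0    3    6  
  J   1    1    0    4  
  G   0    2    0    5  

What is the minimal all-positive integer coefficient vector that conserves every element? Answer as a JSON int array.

A: 3·0+5·0+4·3 = 12 | 2·6 = 12
J: 3·1+5·1+4·0 = 8 | 2·4 = 8
G: 3·0+5·2+4·0 = 10 | 2·5 = 10
gcd(3,5,4,2) = 1

Coefficients: [3, 5, 4, 2]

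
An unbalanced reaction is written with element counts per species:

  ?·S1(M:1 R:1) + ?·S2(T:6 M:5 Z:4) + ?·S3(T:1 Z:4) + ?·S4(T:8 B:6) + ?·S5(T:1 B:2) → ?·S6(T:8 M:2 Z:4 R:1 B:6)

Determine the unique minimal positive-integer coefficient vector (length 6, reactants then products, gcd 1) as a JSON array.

Coefficients: [5, 1, 4, 3, 6, 5]

T: 5·0+1·6+4·1+3·8+6·1 = 40 | 5·8 = 40
M: 5·1+1·5+4·0+3·0+6·0 = 10 | 5·2 = 10
Z: 5·0+1·4+4·4+3·0+6·0 = 20 | 5·4 = 20
R: 5·1+1·0+4·0+3·0+6·0 = 5 | 5·1 = 5
B: 5·0+1·0+4·0+3·6+6·2 = 30 | 5·6 = 30
gcd(5,1,4,3,6,5) = 1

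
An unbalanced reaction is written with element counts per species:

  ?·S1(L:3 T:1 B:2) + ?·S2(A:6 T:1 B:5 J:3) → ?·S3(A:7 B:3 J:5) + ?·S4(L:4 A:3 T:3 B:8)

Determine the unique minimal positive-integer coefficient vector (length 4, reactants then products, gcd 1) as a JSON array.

L: 4·3+5·0 = 12 | 3·0+3·4 = 12
A: 4·0+5·6 = 30 | 3·7+3·3 = 30
T: 4·1+5·1 = 9 | 3·0+3·3 = 9
B: 4·2+5·5 = 33 | 3·3+3·8 = 33
J: 4·0+5·3 = 15 | 3·5+3·0 = 15
gcd(4,5,3,3) = 1

Coefficients: [4, 5, 3, 3]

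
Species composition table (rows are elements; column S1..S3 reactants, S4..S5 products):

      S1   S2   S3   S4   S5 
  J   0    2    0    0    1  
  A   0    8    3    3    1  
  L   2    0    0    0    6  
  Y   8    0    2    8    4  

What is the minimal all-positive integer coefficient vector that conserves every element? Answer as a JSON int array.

Coefficients: [6, 1, 4, 6, 2]

J: 6·0+1·2+4·0 = 2 | 6·0+2·1 = 2
A: 6·0+1·8+4·3 = 20 | 6·3+2·1 = 20
L: 6·2+1·0+4·0 = 12 | 6·0+2·6 = 12
Y: 6·8+1·0+4·2 = 56 | 6·8+2·4 = 56
gcd(6,1,4,6,2) = 1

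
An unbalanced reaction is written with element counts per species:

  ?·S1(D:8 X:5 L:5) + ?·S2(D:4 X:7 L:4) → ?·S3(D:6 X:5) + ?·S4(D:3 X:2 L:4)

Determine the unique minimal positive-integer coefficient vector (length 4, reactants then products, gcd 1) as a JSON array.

Coefficients: [4, 1, 3, 6]

D: 4·8+1·4 = 36 | 3·6+6·3 = 36
X: 4·5+1·7 = 27 | 3·5+6·2 = 27
L: 4·5+1·4 = 24 | 3·0+6·4 = 24
gcd(4,1,3,6) = 1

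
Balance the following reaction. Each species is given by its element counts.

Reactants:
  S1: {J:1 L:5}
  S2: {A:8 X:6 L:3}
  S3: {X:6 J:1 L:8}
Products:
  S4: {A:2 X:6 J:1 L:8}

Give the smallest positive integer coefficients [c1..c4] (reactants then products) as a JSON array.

Coefficients: [1, 1, 3, 4]

A: 1·0+1·8+3·0 = 8 | 4·2 = 8
X: 1·0+1·6+3·6 = 24 | 4·6 = 24
J: 1·1+1·0+3·1 = 4 | 4·1 = 4
L: 1·5+1·3+3·8 = 32 | 4·8 = 32
gcd(1,1,3,4) = 1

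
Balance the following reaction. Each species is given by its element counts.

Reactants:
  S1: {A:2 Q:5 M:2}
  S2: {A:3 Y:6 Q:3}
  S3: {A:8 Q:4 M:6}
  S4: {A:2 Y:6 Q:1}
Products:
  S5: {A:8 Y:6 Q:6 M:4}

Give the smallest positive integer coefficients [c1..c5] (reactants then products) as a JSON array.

A: 1·2+4·3+3·8+1·2 = 40 | 5·8 = 40
Y: 1·0+4·6+3·0+1·6 = 30 | 5·6 = 30
Q: 1·5+4·3+3·4+1·1 = 30 | 5·6 = 30
M: 1·2+4·0+3·6+1·0 = 20 | 5·4 = 20
gcd(1,4,3,1,5) = 1

Coefficients: [1, 4, 3, 1, 5]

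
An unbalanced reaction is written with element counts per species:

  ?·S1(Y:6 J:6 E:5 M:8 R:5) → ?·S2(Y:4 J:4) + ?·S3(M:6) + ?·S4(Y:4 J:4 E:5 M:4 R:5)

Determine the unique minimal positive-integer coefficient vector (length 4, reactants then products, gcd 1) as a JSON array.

Coefficients: [6, 3, 4, 6]

Y: 6·6 = 36 | 3·4+4·0+6·4 = 36
J: 6·6 = 36 | 3·4+4·0+6·4 = 36
E: 6·5 = 30 | 3·0+4·0+6·5 = 30
M: 6·8 = 48 | 3·0+4·6+6·4 = 48
R: 6·5 = 30 | 3·0+4·0+6·5 = 30
gcd(6,3,4,6) = 1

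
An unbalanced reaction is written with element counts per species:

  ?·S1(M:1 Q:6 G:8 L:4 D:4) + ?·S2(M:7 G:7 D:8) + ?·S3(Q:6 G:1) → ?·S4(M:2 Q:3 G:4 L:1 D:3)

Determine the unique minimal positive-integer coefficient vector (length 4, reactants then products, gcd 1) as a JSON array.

M: 1·1+1·7+1·0 = 8 | 4·2 = 8
Q: 1·6+1·0+1·6 = 12 | 4·3 = 12
G: 1·8+1·7+1·1 = 16 | 4·4 = 16
L: 1·4+1·0+1·0 = 4 | 4·1 = 4
D: 1·4+1·8+1·0 = 12 | 4·3 = 12
gcd(1,1,1,4) = 1

Coefficients: [1, 1, 1, 4]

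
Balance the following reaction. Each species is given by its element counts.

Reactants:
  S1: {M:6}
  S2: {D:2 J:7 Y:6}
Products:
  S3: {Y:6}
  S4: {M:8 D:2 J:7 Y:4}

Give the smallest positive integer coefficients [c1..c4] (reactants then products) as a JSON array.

M: 4·6+3·0 = 24 | 1·0+3·8 = 24
D: 4·0+3·2 = 6 | 1·0+3·2 = 6
J: 4·0+3·7 = 21 | 1·0+3·7 = 21
Y: 4·0+3·6 = 18 | 1·6+3·4 = 18
gcd(4,3,1,3) = 1

Coefficients: [4, 3, 1, 3]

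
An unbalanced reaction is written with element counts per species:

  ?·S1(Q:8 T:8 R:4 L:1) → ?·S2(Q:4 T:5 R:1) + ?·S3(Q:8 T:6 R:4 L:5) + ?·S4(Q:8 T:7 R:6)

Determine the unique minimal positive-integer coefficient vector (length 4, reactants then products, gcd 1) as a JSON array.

Q: 5·8 = 40 | 4·4+1·8+2·8 = 40
T: 5·8 = 40 | 4·5+1·6+2·7 = 40
R: 5·4 = 20 | 4·1+1·4+2·6 = 20
L: 5·1 = 5 | 4·0+1·5+2·0 = 5
gcd(5,4,1,2) = 1

Coefficients: [5, 4, 1, 2]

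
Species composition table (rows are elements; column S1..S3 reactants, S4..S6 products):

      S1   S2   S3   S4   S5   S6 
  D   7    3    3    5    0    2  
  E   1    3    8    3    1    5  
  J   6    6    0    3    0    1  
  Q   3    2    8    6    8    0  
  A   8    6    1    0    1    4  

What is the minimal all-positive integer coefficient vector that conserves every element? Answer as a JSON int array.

D: 2·7+1·3+5·3 = 32 | 4·5+3·0+6·2 = 32
E: 2·1+1·3+5·8 = 45 | 4·3+3·1+6·5 = 45
J: 2·6+1·6+5·0 = 18 | 4·3+3·0+6·1 = 18
Q: 2·3+1·2+5·8 = 48 | 4·6+3·8+6·0 = 48
A: 2·8+1·6+5·1 = 27 | 4·0+3·1+6·4 = 27
gcd(2,1,5,4,3,6) = 1

Coefficients: [2, 1, 5, 4, 3, 6]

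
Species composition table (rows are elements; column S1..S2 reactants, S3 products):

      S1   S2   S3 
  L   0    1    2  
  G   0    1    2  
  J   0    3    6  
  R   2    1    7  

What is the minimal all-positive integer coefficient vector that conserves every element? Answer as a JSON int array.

Coefficients: [5, 4, 2]

L: 5·0+4·1 = 4 | 2·2 = 4
G: 5·0+4·1 = 4 | 2·2 = 4
J: 5·0+4·3 = 12 | 2·6 = 12
R: 5·2+4·1 = 14 | 2·7 = 14
gcd(5,4,2) = 1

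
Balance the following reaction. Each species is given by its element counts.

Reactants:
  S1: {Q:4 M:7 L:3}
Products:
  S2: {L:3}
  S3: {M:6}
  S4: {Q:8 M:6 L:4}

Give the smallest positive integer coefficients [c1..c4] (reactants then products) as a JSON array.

Q: 6·4 = 24 | 2·0+4·0+3·8 = 24
M: 6·7 = 42 | 2·0+4·6+3·6 = 42
L: 6·3 = 18 | 2·3+4·0+3·4 = 18
gcd(6,2,4,3) = 1

Coefficients: [6, 2, 4, 3]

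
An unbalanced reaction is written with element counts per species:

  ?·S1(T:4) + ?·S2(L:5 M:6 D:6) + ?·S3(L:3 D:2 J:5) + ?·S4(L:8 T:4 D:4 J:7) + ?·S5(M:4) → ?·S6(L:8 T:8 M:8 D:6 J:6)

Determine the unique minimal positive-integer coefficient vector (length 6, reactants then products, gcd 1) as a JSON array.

L: 6·0+2·5+2·3+2·8+5·0 = 32 | 4·8 = 32
T: 6·4+2·0+2·0+2·4+5·0 = 32 | 4·8 = 32
M: 6·0+2·6+2·0+2·0+5·4 = 32 | 4·8 = 32
D: 6·0+2·6+2·2+2·4+5·0 = 24 | 4·6 = 24
J: 6·0+2·0+2·5+2·7+5·0 = 24 | 4·6 = 24
gcd(6,2,2,2,5,4) = 1

Coefficients: [6, 2, 2, 2, 5, 4]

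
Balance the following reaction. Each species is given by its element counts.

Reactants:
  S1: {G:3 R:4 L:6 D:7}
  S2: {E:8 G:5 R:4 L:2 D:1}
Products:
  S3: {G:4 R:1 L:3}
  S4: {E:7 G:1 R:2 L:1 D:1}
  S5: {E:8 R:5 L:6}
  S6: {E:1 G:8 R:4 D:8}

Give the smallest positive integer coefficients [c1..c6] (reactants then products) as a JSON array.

E: 1·0+2·8 = 16 | 1·0+1·7+1·8+1·1 = 16
G: 1·3+2·5 = 13 | 1·4+1·1+1·0+1·8 = 13
R: 1·4+2·4 = 12 | 1·1+1·2+1·5+1·4 = 12
L: 1·6+2·2 = 10 | 1·3+1·1+1·6+1·0 = 10
D: 1·7+2·1 = 9 | 1·0+1·1+1·0+1·8 = 9
gcd(1,2,1,1,1,1) = 1

Coefficients: [1, 2, 1, 1, 1, 1]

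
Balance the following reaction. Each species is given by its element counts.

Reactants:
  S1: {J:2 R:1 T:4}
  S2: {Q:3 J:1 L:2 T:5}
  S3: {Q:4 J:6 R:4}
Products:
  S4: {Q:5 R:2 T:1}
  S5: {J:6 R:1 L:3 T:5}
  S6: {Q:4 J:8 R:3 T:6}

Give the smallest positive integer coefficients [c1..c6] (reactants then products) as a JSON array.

Q: 2·0+6·3+5·4 = 38 | 6·5+4·0+2·4 = 38
J: 2·2+6·1+5·6 = 40 | 6·0+4·6+2·8 = 40
R: 2·1+6·0+5·4 = 22 | 6·2+4·1+2·3 = 22
L: 2·0+6·2+5·0 = 12 | 6·0+4·3+2·0 = 12
T: 2·4+6·5+5·0 = 38 | 6·1+4·5+2·6 = 38
gcd(2,6,5,6,4,2) = 1

Coefficients: [2, 6, 5, 6, 4, 2]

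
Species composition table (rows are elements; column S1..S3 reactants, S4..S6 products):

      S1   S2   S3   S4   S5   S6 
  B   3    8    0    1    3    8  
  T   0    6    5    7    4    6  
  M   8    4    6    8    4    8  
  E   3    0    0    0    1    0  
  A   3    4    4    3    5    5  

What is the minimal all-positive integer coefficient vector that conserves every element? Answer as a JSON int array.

B: 1·3+3·8+4·0 = 27 | 2·1+3·3+2·8 = 27
T: 1·0+3·6+4·5 = 38 | 2·7+3·4+2·6 = 38
M: 1·8+3·4+4·6 = 44 | 2·8+3·4+2·8 = 44
E: 1·3+3·0+4·0 = 3 | 2·0+3·1+2·0 = 3
A: 1·3+3·4+4·4 = 31 | 2·3+3·5+2·5 = 31
gcd(1,3,4,2,3,2) = 1

Coefficients: [1, 3, 4, 2, 3, 2]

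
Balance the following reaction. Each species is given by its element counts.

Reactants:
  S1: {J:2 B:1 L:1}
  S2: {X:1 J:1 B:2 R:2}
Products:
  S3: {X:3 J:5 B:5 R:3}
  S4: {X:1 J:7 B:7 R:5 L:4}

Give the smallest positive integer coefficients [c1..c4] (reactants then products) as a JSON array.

Coefficients: [4, 4, 1, 1]

X: 4·0+4·1 = 4 | 1·3+1·1 = 4
J: 4·2+4·1 = 12 | 1·5+1·7 = 12
B: 4·1+4·2 = 12 | 1·5+1·7 = 12
R: 4·0+4·2 = 8 | 1·3+1·5 = 8
L: 4·1+4·0 = 4 | 1·0+1·4 = 4
gcd(4,4,1,1) = 1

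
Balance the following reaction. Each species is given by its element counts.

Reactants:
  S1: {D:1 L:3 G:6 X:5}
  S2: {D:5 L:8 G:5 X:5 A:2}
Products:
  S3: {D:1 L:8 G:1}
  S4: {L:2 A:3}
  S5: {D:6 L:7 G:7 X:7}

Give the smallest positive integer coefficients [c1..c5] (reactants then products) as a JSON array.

Coefficients: [1, 6, 1, 4, 5]

D: 1·1+6·5 = 31 | 1·1+4·0+5·6 = 31
L: 1·3+6·8 = 51 | 1·8+4·2+5·7 = 51
G: 1·6+6·5 = 36 | 1·1+4·0+5·7 = 36
X: 1·5+6·5 = 35 | 1·0+4·0+5·7 = 35
A: 1·0+6·2 = 12 | 1·0+4·3+5·0 = 12
gcd(1,6,1,4,5) = 1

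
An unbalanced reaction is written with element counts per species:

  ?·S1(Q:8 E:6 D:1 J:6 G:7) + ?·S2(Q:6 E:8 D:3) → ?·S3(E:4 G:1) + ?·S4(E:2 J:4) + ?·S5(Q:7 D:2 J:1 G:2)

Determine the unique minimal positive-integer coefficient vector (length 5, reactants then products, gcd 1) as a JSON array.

Q: 1·8+1·6 = 14 | 3·0+1·0+2·7 = 14
E: 1·6+1·8 = 14 | 3·4+1·2+2·0 = 14
D: 1·1+1·3 = 4 | 3·0+1·0+2·2 = 4
J: 1·6+1·0 = 6 | 3·0+1·4+2·1 = 6
G: 1·7+1·0 = 7 | 3·1+1·0+2·2 = 7
gcd(1,1,3,1,2) = 1

Coefficients: [1, 1, 3, 1, 2]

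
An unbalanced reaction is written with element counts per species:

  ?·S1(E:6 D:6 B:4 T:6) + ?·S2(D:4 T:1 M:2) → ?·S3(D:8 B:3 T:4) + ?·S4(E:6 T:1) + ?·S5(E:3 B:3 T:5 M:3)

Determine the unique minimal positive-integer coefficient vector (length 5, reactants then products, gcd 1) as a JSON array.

Coefficients: [6, 3, 6, 5, 2]

E: 6·6+3·0 = 36 | 6·0+5·6+2·3 = 36
D: 6·6+3·4 = 48 | 6·8+5·0+2·0 = 48
B: 6·4+3·0 = 24 | 6·3+5·0+2·3 = 24
T: 6·6+3·1 = 39 | 6·4+5·1+2·5 = 39
M: 6·0+3·2 = 6 | 6·0+5·0+2·3 = 6
gcd(6,3,6,5,2) = 1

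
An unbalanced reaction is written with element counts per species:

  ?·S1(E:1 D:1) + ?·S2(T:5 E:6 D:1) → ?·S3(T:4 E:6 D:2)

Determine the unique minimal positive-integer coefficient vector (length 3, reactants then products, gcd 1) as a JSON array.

Coefficients: [6, 4, 5]

T: 6·0+4·5 = 20 | 5·4 = 20
E: 6·1+4·6 = 30 | 5·6 = 30
D: 6·1+4·1 = 10 | 5·2 = 10
gcd(6,4,5) = 1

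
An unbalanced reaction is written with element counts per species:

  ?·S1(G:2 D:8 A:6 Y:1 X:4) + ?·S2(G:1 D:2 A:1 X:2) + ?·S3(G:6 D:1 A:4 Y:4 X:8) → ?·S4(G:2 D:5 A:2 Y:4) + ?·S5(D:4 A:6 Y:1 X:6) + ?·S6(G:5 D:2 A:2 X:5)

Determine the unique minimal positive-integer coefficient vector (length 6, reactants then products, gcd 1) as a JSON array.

G: 5·2+4·1+4·6 = 38 | 4·2+5·0+6·5 = 38
D: 5·8+4·2+4·1 = 52 | 4·5+5·4+6·2 = 52
A: 5·6+4·1+4·4 = 50 | 4·2+5·6+6·2 = 50
Y: 5·1+4·0+4·4 = 21 | 4·4+5·1+6·0 = 21
X: 5·4+4·2+4·8 = 60 | 4·0+5·6+6·5 = 60
gcd(5,4,4,4,5,6) = 1

Coefficients: [5, 4, 4, 4, 5, 6]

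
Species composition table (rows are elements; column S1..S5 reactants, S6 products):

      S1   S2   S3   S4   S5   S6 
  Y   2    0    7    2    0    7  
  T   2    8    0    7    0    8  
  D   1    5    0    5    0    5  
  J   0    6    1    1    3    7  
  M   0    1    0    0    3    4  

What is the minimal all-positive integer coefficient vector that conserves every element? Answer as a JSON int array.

Y: 5·2+2·0+3·7+2·2+6·0 = 35 | 5·7 = 35
T: 5·2+2·8+3·0+2·7+6·0 = 40 | 5·8 = 40
D: 5·1+2·5+3·0+2·5+6·0 = 25 | 5·5 = 25
J: 5·0+2·6+3·1+2·1+6·3 = 35 | 5·7 = 35
M: 5·0+2·1+3·0+2·0+6·3 = 20 | 5·4 = 20
gcd(5,2,3,2,6,5) = 1

Coefficients: [5, 2, 3, 2, 6, 5]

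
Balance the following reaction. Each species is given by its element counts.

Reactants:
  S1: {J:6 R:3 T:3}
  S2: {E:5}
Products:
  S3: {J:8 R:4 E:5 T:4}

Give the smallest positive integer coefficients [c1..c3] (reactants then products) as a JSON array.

J: 4·6+3·0 = 24 | 3·8 = 24
R: 4·3+3·0 = 12 | 3·4 = 12
E: 4·0+3·5 = 15 | 3·5 = 15
T: 4·3+3·0 = 12 | 3·4 = 12
gcd(4,3,3) = 1

Coefficients: [4, 3, 3]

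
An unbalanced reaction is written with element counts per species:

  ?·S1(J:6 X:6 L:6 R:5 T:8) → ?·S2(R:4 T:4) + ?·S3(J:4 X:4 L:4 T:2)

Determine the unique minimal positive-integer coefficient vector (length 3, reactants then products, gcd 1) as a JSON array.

J: 4·6 = 24 | 5·0+6·4 = 24
X: 4·6 = 24 | 5·0+6·4 = 24
L: 4·6 = 24 | 5·0+6·4 = 24
R: 4·5 = 20 | 5·4+6·0 = 20
T: 4·8 = 32 | 5·4+6·2 = 32
gcd(4,5,6) = 1

Coefficients: [4, 5, 6]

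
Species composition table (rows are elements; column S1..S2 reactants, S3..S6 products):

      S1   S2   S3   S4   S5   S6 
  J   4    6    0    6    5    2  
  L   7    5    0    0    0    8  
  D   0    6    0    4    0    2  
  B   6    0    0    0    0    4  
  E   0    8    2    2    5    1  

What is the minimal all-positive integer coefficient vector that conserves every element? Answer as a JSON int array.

J: 4·4+4·6 = 40 | 5·0+3·6+2·5+6·2 = 40
L: 4·7+4·5 = 48 | 5·0+3·0+2·0+6·8 = 48
D: 4·0+4·6 = 24 | 5·0+3·4+2·0+6·2 = 24
B: 4·6+4·0 = 24 | 5·0+3·0+2·0+6·4 = 24
E: 4·0+4·8 = 32 | 5·2+3·2+2·5+6·1 = 32
gcd(4,4,5,3,2,6) = 1

Coefficients: [4, 4, 5, 3, 2, 6]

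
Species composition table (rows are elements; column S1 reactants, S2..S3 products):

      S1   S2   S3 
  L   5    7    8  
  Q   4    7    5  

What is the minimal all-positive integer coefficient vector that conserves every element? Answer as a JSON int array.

Coefficients: [3, 1, 1]

L: 3·5 = 15 | 1·7+1·8 = 15
Q: 3·4 = 12 | 1·7+1·5 = 12
gcd(3,1,1) = 1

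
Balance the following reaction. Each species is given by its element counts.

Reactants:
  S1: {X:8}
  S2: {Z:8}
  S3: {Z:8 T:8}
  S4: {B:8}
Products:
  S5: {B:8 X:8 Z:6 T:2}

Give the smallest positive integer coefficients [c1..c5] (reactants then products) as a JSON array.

Coefficients: [4, 2, 1, 4, 4]

B: 4·0+2·0+1·0+4·8 = 32 | 4·8 = 32
X: 4·8+2·0+1·0+4·0 = 32 | 4·8 = 32
Z: 4·0+2·8+1·8+4·0 = 24 | 4·6 = 24
T: 4·0+2·0+1·8+4·0 = 8 | 4·2 = 8
gcd(4,2,1,4,4) = 1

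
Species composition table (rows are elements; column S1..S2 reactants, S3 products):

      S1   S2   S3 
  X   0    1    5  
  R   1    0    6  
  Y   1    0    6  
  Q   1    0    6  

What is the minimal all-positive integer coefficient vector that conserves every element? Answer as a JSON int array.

Coefficients: [6, 5, 1]

X: 6·0+5·1 = 5 | 1·5 = 5
R: 6·1+5·0 = 6 | 1·6 = 6
Y: 6·1+5·0 = 6 | 1·6 = 6
Q: 6·1+5·0 = 6 | 1·6 = 6
gcd(6,5,1) = 1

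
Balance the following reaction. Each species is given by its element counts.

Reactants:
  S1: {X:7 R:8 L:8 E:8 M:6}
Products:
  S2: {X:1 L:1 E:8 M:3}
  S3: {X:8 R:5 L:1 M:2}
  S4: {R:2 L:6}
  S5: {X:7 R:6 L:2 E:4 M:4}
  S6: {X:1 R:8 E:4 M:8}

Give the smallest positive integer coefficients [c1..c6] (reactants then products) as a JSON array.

X: 6·7 = 42 | 4·1+2·8+6·0+3·7+1·1 = 42
R: 6·8 = 48 | 4·0+2·5+6·2+3·6+1·8 = 48
L: 6·8 = 48 | 4·1+2·1+6·6+3·2+1·0 = 48
E: 6·8 = 48 | 4·8+2·0+6·0+3·4+1·4 = 48
M: 6·6 = 36 | 4·3+2·2+6·0+3·4+1·8 = 36
gcd(6,4,2,6,3,1) = 1

Coefficients: [6, 4, 2, 6, 3, 1]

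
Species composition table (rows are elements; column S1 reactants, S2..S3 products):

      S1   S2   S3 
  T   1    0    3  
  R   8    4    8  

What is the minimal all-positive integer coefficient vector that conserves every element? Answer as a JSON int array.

Coefficients: [3, 4, 1]

T: 3·1 = 3 | 4·0+1·3 = 3
R: 3·8 = 24 | 4·4+1·8 = 24
gcd(3,4,1) = 1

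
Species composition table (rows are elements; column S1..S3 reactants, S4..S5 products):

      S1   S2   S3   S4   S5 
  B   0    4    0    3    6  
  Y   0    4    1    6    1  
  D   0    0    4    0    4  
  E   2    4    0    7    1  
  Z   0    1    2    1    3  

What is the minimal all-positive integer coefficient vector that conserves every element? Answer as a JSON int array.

Coefficients: [3, 6, 2, 4, 2]

B: 3·0+6·4+2·0 = 24 | 4·3+2·6 = 24
Y: 3·0+6·4+2·1 = 26 | 4·6+2·1 = 26
D: 3·0+6·0+2·4 = 8 | 4·0+2·4 = 8
E: 3·2+6·4+2·0 = 30 | 4·7+2·1 = 30
Z: 3·0+6·1+2·2 = 10 | 4·1+2·3 = 10
gcd(3,6,2,4,2) = 1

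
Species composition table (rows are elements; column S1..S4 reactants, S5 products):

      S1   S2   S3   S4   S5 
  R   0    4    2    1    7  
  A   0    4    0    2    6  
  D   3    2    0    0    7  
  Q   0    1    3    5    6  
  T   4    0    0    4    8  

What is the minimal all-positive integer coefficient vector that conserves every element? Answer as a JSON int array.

R: 6·0+5·4+3·2+2·1 = 28 | 4·7 = 28
A: 6·0+5·4+3·0+2·2 = 24 | 4·6 = 24
D: 6·3+5·2+3·0+2·0 = 28 | 4·7 = 28
Q: 6·0+5·1+3·3+2·5 = 24 | 4·6 = 24
T: 6·4+5·0+3·0+2·4 = 32 | 4·8 = 32
gcd(6,5,3,2,4) = 1

Coefficients: [6, 5, 3, 2, 4]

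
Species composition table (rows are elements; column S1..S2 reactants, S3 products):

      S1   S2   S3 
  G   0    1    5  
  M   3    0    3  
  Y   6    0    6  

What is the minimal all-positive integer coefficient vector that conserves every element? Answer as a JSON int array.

Coefficients: [1, 5, 1]

G: 1·0+5·1 = 5 | 1·5 = 5
M: 1·3+5·0 = 3 | 1·3 = 3
Y: 1·6+5·0 = 6 | 1·6 = 6
gcd(1,5,1) = 1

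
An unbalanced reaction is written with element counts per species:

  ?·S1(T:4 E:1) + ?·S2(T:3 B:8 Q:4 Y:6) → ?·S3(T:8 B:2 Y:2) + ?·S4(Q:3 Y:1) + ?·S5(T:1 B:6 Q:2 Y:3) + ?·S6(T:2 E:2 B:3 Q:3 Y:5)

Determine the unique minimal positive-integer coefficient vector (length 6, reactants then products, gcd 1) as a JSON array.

T: 4·4+6·3 = 34 | 3·8+2·0+6·1+2·2 = 34
E: 4·1+6·0 = 4 | 3·0+2·0+6·0+2·2 = 4
B: 4·0+6·8 = 48 | 3·2+2·0+6·6+2·3 = 48
Q: 4·0+6·4 = 24 | 3·0+2·3+6·2+2·3 = 24
Y: 4·0+6·6 = 36 | 3·2+2·1+6·3+2·5 = 36
gcd(4,6,3,2,6,2) = 1

Coefficients: [4, 6, 3, 2, 6, 2]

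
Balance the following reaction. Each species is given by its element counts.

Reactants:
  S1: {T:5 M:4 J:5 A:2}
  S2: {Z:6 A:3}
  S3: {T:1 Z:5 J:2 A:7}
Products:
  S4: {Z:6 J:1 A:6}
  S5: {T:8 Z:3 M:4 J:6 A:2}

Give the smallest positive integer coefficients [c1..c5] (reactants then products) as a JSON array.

T: 1·5+3·0+3·1 = 8 | 5·0+1·8 = 8
Z: 1·0+3·6+3·5 = 33 | 5·6+1·3 = 33
M: 1·4+3·0+3·0 = 4 | 5·0+1·4 = 4
J: 1·5+3·0+3·2 = 11 | 5·1+1·6 = 11
A: 1·2+3·3+3·7 = 32 | 5·6+1·2 = 32
gcd(1,3,3,5,1) = 1

Coefficients: [1, 3, 3, 5, 1]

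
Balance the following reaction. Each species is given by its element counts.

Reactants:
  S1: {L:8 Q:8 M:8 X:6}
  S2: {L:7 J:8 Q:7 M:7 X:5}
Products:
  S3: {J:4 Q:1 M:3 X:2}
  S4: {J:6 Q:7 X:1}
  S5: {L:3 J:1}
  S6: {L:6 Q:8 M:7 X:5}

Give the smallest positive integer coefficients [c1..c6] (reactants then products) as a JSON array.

L: 1·8+4·7 = 36 | 5·0+1·0+6·3+3·6 = 36
J: 1·0+4·8 = 32 | 5·4+1·6+6·1+3·0 = 32
Q: 1·8+4·7 = 36 | 5·1+1·7+6·0+3·8 = 36
M: 1·8+4·7 = 36 | 5·3+1·0+6·0+3·7 = 36
X: 1·6+4·5 = 26 | 5·2+1·1+6·0+3·5 = 26
gcd(1,4,5,1,6,3) = 1

Coefficients: [1, 4, 5, 1, 6, 3]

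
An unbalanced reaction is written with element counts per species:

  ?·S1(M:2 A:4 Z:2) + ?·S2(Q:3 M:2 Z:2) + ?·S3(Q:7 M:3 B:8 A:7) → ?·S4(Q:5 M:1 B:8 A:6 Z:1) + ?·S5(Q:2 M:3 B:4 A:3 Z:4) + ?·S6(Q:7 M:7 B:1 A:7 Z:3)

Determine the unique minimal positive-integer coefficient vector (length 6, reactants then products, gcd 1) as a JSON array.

Q: 5·0+5·3+5·7 = 50 | 4·5+1·2+4·7 = 50
M: 5·2+5·2+5·3 = 35 | 4·1+1·3+4·7 = 35
B: 5·0+5·0+5·8 = 40 | 4·8+1·4+4·1 = 40
A: 5·4+5·0+5·7 = 55 | 4·6+1·3+4·7 = 55
Z: 5·2+5·2+5·0 = 20 | 4·1+1·4+4·3 = 20
gcd(5,5,5,4,1,4) = 1

Coefficients: [5, 5, 5, 4, 1, 4]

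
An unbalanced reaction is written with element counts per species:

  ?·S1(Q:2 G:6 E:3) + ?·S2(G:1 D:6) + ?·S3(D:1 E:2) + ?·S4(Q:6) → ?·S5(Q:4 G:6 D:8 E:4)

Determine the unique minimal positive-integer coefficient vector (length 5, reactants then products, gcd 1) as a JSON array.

Q: 4·2+6·0+4·0+2·6 = 20 | 5·4 = 20
G: 4·6+6·1+4·0+2·0 = 30 | 5·6 = 30
D: 4·0+6·6+4·1+2·0 = 40 | 5·8 = 40
E: 4·3+6·0+4·2+2·0 = 20 | 5·4 = 20
gcd(4,6,4,2,5) = 1

Coefficients: [4, 6, 4, 2, 5]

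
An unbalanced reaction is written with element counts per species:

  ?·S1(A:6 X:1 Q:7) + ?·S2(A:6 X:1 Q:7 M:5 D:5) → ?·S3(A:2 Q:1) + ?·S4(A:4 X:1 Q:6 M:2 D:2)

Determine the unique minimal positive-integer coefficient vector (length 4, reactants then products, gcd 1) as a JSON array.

Coefficients: [3, 2, 5, 5]

A: 3·6+2·6 = 30 | 5·2+5·4 = 30
X: 3·1+2·1 = 5 | 5·0+5·1 = 5
Q: 3·7+2·7 = 35 | 5·1+5·6 = 35
M: 3·0+2·5 = 10 | 5·0+5·2 = 10
D: 3·0+2·5 = 10 | 5·0+5·2 = 10
gcd(3,2,5,5) = 1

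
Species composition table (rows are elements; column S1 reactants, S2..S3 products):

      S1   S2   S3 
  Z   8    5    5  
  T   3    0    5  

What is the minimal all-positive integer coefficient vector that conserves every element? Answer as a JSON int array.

Z: 5·8 = 40 | 5·5+3·5 = 40
T: 5·3 = 15 | 5·0+3·5 = 15
gcd(5,5,3) = 1

Coefficients: [5, 5, 3]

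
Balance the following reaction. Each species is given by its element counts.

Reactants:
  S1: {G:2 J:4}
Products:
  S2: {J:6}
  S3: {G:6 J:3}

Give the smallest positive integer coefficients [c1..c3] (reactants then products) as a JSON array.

Coefficients: [6, 3, 2]

G: 6·2 = 12 | 3·0+2·6 = 12
J: 6·4 = 24 | 3·6+2·3 = 24
gcd(6,3,2) = 1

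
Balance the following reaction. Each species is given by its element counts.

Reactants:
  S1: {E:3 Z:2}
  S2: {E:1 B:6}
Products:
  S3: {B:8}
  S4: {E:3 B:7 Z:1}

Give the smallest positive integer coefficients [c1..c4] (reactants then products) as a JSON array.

E: 2·3+6·1 = 12 | 1·0+4·3 = 12
B: 2·0+6·6 = 36 | 1·8+4·7 = 36
Z: 2·2+6·0 = 4 | 1·0+4·1 = 4
gcd(2,6,1,4) = 1

Coefficients: [2, 6, 1, 4]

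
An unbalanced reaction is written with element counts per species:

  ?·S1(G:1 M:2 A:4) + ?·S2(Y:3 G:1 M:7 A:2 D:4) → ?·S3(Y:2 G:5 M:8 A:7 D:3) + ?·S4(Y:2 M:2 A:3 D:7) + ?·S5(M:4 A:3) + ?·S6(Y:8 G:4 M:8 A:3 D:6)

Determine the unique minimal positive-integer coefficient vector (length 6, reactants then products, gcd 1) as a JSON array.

Y: 5·0+4·3 = 12 | 1·2+1·2+5·0+1·8 = 12
G: 5·1+4·1 = 9 | 1·5+1·0+5·0+1·4 = 9
M: 5·2+4·7 = 38 | 1·8+1·2+5·4+1·8 = 38
A: 5·4+4·2 = 28 | 1·7+1·3+5·3+1·3 = 28
D: 5·0+4·4 = 16 | 1·3+1·7+5·0+1·6 = 16
gcd(5,4,1,1,5,1) = 1

Coefficients: [5, 4, 1, 1, 5, 1]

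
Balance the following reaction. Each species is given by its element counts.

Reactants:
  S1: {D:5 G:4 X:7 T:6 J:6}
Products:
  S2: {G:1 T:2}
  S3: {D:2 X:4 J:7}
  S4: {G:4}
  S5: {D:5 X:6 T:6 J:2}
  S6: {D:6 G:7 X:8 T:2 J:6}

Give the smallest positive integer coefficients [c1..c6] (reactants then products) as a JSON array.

D: 4·5 = 20 | 5·0+2·2+1·0+2·5+1·6 = 20
G: 4·4 = 16 | 5·1+2·0+1·4+2·0+1·7 = 16
X: 4·7 = 28 | 5·0+2·4+1·0+2·6+1·8 = 28
T: 4·6 = 24 | 5·2+2·0+1·0+2·6+1·2 = 24
J: 4·6 = 24 | 5·0+2·7+1·0+2·2+1·6 = 24
gcd(4,5,2,1,2,1) = 1

Coefficients: [4, 5, 2, 1, 2, 1]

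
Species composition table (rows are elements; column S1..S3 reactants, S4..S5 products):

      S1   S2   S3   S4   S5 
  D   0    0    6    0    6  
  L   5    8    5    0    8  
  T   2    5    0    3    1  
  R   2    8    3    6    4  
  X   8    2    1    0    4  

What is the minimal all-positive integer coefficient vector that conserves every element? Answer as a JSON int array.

D: 2·0+1·0+6·6 = 36 | 1·0+6·6 = 36
L: 2·5+1·8+6·5 = 48 | 1·0+6·8 = 48
T: 2·2+1·5+6·0 = 9 | 1·3+6·1 = 9
R: 2·2+1·8+6·3 = 30 | 1·6+6·4 = 30
X: 2·8+1·2+6·1 = 24 | 1·0+6·4 = 24
gcd(2,1,6,1,6) = 1

Coefficients: [2, 1, 6, 1, 6]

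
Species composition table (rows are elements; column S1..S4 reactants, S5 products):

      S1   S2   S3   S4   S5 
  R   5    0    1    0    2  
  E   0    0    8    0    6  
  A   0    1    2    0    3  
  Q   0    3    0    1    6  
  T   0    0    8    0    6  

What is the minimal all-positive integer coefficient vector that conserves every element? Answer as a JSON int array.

Coefficients: [1, 6, 3, 6, 4]

R: 1·5+6·0+3·1+6·0 = 8 | 4·2 = 8
E: 1·0+6·0+3·8+6·0 = 24 | 4·6 = 24
A: 1·0+6·1+3·2+6·0 = 12 | 4·3 = 12
Q: 1·0+6·3+3·0+6·1 = 24 | 4·6 = 24
T: 1·0+6·0+3·8+6·0 = 24 | 4·6 = 24
gcd(1,6,3,6,4) = 1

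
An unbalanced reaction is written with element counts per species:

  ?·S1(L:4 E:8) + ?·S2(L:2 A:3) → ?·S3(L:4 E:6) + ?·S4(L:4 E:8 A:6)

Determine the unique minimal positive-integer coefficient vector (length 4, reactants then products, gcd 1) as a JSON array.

L: 4·4+2·2 = 20 | 4·4+1·4 = 20
E: 4·8+2·0 = 32 | 4·6+1·8 = 32
A: 4·0+2·3 = 6 | 4·0+1·6 = 6
gcd(4,2,4,1) = 1

Coefficients: [4, 2, 4, 1]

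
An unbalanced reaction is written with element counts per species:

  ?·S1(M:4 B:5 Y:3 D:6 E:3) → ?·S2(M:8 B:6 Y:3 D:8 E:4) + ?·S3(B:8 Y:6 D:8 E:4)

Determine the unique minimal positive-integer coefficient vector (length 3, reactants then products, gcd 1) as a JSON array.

M: 4·4 = 16 | 2·8+1·0 = 16
B: 4·5 = 20 | 2·6+1·8 = 20
Y: 4·3 = 12 | 2·3+1·6 = 12
D: 4·6 = 24 | 2·8+1·8 = 24
E: 4·3 = 12 | 2·4+1·4 = 12
gcd(4,2,1) = 1

Coefficients: [4, 2, 1]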